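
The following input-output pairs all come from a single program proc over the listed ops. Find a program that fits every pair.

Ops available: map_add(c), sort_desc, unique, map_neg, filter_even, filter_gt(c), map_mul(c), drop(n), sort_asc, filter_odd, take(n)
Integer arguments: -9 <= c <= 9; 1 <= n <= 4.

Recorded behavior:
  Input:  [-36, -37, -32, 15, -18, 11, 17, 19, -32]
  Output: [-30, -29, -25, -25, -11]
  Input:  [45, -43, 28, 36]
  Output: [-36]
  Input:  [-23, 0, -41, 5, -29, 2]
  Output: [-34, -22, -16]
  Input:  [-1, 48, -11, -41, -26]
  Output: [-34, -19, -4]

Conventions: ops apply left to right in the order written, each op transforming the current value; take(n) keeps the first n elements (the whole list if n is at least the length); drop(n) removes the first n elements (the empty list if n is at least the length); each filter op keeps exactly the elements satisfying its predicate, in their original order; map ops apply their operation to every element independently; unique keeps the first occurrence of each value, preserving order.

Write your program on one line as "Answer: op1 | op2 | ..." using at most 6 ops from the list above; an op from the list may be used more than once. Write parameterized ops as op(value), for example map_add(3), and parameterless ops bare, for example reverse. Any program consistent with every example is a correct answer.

map_neg | filter_gt(1) | map_add(-7) | sort_desc | map_neg

Check, running the answer program on each example:
  [-36, -37, -32, 15, -18, 11, 17, 19, -32] -> [36, 37, 32, -15, 18, -11, -17, -19, 32] -> [36, 37, 32, 18, 32] -> [29, 30, 25, 11, 25] -> [30, 29, 25, 25, 11] -> [-30, -29, -25, -25, -11]
  [45, -43, 28, 36] -> [-45, 43, -28, -36] -> [43] -> [36] -> [36] -> [-36]
  [-23, 0, -41, 5, -29, 2] -> [23, 0, 41, -5, 29, -2] -> [23, 41, 29] -> [16, 34, 22] -> [34, 22, 16] -> [-34, -22, -16]
  [-1, 48, -11, -41, -26] -> [1, -48, 11, 41, 26] -> [11, 41, 26] -> [4, 34, 19] -> [34, 19, 4] -> [-34, -19, -4]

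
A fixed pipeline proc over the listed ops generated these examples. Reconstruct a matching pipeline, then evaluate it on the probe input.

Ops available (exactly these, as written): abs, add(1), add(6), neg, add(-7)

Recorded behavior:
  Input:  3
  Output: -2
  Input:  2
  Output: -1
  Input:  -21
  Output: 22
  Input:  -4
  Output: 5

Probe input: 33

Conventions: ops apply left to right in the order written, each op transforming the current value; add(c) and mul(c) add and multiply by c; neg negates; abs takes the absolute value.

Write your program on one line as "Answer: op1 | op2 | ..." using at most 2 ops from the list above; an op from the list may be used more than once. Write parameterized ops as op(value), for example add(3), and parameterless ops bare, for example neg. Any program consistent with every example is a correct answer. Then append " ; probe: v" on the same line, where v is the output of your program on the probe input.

neg | add(1) ; probe: -32

Check, running the answer program on each example:
  3 -> -3 -> -2
  2 -> -2 -> -1
  -21 -> 21 -> 22
  -4 -> 4 -> 5
  probe: 33 -> -33 -> -32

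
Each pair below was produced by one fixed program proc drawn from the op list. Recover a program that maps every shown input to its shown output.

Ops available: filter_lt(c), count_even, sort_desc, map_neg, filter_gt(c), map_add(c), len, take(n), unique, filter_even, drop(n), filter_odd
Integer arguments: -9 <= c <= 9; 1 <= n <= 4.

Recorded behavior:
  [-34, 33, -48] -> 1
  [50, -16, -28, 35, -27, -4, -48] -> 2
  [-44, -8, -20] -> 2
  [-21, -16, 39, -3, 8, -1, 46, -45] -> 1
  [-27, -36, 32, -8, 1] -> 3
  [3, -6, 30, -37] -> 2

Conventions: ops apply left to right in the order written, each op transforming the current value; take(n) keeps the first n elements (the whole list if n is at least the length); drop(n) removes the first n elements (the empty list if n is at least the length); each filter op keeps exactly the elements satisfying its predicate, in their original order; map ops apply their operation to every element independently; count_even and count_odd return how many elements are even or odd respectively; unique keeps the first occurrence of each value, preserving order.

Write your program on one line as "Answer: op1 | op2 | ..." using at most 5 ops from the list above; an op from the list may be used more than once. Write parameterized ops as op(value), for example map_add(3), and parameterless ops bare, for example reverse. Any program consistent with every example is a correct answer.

map_add(-4) | take(4) | drop(1) | count_even

Check, running the answer program on each example:
  [-34, 33, -48] -> [-38, 29, -52] -> [-38, 29, -52] -> [29, -52] -> 1
  [50, -16, -28, 35, -27, -4, -48] -> [46, -20, -32, 31, -31, -8, -52] -> [46, -20, -32, 31] -> [-20, -32, 31] -> 2
  [-44, -8, -20] -> [-48, -12, -24] -> [-48, -12, -24] -> [-12, -24] -> 2
  [-21, -16, 39, -3, 8, -1, 46, -45] -> [-25, -20, 35, -7, 4, -5, 42, -49] -> [-25, -20, 35, -7] -> [-20, 35, -7] -> 1
  [-27, -36, 32, -8, 1] -> [-31, -40, 28, -12, -3] -> [-31, -40, 28, -12] -> [-40, 28, -12] -> 3
  [3, -6, 30, -37] -> [-1, -10, 26, -41] -> [-1, -10, 26, -41] -> [-10, 26, -41] -> 2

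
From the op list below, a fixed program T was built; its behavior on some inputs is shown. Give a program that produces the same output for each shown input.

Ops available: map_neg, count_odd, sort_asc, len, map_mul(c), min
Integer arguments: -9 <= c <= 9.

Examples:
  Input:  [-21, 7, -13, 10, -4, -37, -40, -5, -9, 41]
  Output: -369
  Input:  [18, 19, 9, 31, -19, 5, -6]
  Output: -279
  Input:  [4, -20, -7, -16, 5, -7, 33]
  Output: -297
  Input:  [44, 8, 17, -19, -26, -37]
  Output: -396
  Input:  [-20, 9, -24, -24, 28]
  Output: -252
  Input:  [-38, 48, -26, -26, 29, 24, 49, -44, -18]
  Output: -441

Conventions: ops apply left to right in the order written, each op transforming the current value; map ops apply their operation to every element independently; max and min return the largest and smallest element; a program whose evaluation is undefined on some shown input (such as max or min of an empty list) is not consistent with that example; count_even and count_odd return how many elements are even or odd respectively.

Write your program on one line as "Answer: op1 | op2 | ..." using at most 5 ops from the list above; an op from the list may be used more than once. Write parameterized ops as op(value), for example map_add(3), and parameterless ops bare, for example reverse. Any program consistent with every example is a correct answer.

map_mul(9) | sort_asc | map_neg | min

Check, running the answer program on each example:
  [-21, 7, -13, 10, -4, -37, -40, -5, -9, 41] -> [-189, 63, -117, 90, -36, -333, -360, -45, -81, 369] -> [-360, -333, -189, -117, -81, -45, -36, 63, 90, 369] -> [360, 333, 189, 117, 81, 45, 36, -63, -90, -369] -> -369
  [18, 19, 9, 31, -19, 5, -6] -> [162, 171, 81, 279, -171, 45, -54] -> [-171, -54, 45, 81, 162, 171, 279] -> [171, 54, -45, -81, -162, -171, -279] -> -279
  [4, -20, -7, -16, 5, -7, 33] -> [36, -180, -63, -144, 45, -63, 297] -> [-180, -144, -63, -63, 36, 45, 297] -> [180, 144, 63, 63, -36, -45, -297] -> -297
  [44, 8, 17, -19, -26, -37] -> [396, 72, 153, -171, -234, -333] -> [-333, -234, -171, 72, 153, 396] -> [333, 234, 171, -72, -153, -396] -> -396
  [-20, 9, -24, -24, 28] -> [-180, 81, -216, -216, 252] -> [-216, -216, -180, 81, 252] -> [216, 216, 180, -81, -252] -> -252
  [-38, 48, -26, -26, 29, 24, 49, -44, -18] -> [-342, 432, -234, -234, 261, 216, 441, -396, -162] -> [-396, -342, -234, -234, -162, 216, 261, 432, 441] -> [396, 342, 234, 234, 162, -216, -261, -432, -441] -> -441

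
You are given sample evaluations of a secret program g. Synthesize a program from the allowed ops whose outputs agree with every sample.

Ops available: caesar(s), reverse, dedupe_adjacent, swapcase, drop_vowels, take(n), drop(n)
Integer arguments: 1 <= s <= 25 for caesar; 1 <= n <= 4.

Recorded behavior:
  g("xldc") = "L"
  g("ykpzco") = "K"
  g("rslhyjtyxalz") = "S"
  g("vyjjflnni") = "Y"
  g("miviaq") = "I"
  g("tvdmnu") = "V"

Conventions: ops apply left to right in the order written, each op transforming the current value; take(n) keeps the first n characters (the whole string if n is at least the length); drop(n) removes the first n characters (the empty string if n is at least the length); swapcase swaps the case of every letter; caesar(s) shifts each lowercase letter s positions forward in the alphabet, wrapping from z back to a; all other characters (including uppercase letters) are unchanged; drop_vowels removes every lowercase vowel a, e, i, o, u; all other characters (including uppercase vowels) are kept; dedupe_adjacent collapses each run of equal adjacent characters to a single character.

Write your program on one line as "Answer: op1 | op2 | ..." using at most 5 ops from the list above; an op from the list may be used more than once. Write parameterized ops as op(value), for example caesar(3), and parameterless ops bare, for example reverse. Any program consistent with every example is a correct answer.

dedupe_adjacent | take(2) | swapcase | drop(1)

Check, running the answer program on each example:
  "xldc" -> "xldc" -> "xl" -> "XL" -> "L"
  "ykpzco" -> "ykpzco" -> "yk" -> "YK" -> "K"
  "rslhyjtyxalz" -> "rslhyjtyxalz" -> "rs" -> "RS" -> "S"
  "vyjjflnni" -> "vyjflni" -> "vy" -> "VY" -> "Y"
  "miviaq" -> "miviaq" -> "mi" -> "MI" -> "I"
  "tvdmnu" -> "tvdmnu" -> "tv" -> "TV" -> "V"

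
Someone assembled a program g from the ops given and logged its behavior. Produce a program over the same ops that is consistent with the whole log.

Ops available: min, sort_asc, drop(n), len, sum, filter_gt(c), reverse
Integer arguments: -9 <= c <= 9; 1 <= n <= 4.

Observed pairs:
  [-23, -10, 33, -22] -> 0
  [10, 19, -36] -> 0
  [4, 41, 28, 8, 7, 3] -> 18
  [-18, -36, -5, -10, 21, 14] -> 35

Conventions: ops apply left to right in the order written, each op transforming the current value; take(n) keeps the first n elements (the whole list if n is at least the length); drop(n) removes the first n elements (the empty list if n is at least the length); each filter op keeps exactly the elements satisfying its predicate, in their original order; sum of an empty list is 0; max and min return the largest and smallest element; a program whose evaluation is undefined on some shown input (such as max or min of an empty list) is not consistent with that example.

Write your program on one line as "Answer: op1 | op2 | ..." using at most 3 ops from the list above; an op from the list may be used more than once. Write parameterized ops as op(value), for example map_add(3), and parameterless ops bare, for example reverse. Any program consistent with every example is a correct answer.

drop(3) | filter_gt(-3) | sum

Check, running the answer program on each example:
  [-23, -10, 33, -22] -> [-22] -> [] -> 0
  [10, 19, -36] -> [] -> [] -> 0
  [4, 41, 28, 8, 7, 3] -> [8, 7, 3] -> [8, 7, 3] -> 18
  [-18, -36, -5, -10, 21, 14] -> [-10, 21, 14] -> [21, 14] -> 35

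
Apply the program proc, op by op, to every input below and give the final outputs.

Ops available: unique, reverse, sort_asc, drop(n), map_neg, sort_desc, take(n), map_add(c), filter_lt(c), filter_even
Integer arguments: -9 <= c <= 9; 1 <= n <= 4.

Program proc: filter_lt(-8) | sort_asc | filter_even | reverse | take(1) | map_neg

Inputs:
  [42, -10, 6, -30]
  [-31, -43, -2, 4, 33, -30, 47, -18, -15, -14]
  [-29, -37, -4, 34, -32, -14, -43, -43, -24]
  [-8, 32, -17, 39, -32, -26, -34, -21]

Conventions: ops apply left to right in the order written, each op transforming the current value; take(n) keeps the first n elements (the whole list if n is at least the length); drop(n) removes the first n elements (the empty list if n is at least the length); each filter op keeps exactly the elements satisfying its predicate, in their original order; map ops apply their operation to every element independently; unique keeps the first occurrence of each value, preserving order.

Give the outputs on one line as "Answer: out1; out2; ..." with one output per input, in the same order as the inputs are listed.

Execution, op by op:
  [42, -10, 6, -30] -> [-10, -30] -> [-30, -10] -> [-30, -10] -> [-10, -30] -> [-10] -> [10]
  [-31, -43, -2, 4, 33, -30, 47, -18, -15, -14] -> [-31, -43, -30, -18, -15, -14] -> [-43, -31, -30, -18, -15, -14] -> [-30, -18, -14] -> [-14, -18, -30] -> [-14] -> [14]
  [-29, -37, -4, 34, -32, -14, -43, -43, -24] -> [-29, -37, -32, -14, -43, -43, -24] -> [-43, -43, -37, -32, -29, -24, -14] -> [-32, -24, -14] -> [-14, -24, -32] -> [-14] -> [14]
  [-8, 32, -17, 39, -32, -26, -34, -21] -> [-17, -32, -26, -34, -21] -> [-34, -32, -26, -21, -17] -> [-34, -32, -26] -> [-26, -32, -34] -> [-26] -> [26]

[10]; [14]; [14]; [26]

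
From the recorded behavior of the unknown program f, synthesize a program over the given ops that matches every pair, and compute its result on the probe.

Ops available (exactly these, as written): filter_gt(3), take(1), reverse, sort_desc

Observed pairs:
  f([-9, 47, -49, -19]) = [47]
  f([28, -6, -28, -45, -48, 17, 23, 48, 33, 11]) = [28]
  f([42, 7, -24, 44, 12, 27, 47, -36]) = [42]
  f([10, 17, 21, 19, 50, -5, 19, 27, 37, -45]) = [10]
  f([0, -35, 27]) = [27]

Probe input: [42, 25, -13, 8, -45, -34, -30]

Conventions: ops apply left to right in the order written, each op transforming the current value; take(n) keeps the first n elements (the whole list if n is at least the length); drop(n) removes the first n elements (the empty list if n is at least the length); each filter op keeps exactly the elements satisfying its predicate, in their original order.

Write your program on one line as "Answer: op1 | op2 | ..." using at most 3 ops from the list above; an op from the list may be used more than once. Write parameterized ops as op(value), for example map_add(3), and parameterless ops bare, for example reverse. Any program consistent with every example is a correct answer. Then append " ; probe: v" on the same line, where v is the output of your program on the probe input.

filter_gt(3) | take(1) ; probe: [42]

Check, running the answer program on each example:
  [-9, 47, -49, -19] -> [47] -> [47]
  [28, -6, -28, -45, -48, 17, 23, 48, 33, 11] -> [28, 17, 23, 48, 33, 11] -> [28]
  [42, 7, -24, 44, 12, 27, 47, -36] -> [42, 7, 44, 12, 27, 47] -> [42]
  [10, 17, 21, 19, 50, -5, 19, 27, 37, -45] -> [10, 17, 21, 19, 50, 19, 27, 37] -> [10]
  [0, -35, 27] -> [27] -> [27]
  probe: [42, 25, -13, 8, -45, -34, -30] -> [42, 25, 8] -> [42]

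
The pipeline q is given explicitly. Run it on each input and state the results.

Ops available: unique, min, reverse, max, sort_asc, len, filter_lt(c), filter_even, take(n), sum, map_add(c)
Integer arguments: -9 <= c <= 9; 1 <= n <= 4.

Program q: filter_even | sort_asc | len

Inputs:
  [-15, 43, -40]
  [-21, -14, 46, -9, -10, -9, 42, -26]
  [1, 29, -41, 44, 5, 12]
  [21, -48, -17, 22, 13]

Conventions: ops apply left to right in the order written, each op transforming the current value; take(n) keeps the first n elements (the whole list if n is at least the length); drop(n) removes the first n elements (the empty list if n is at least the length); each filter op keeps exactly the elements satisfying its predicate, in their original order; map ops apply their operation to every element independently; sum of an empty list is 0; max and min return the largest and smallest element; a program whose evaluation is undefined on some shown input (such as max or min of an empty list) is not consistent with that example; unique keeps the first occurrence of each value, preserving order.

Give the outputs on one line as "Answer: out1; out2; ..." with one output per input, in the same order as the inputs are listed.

Execution, op by op:
  [-15, 43, -40] -> [-40] -> [-40] -> 1
  [-21, -14, 46, -9, -10, -9, 42, -26] -> [-14, 46, -10, 42, -26] -> [-26, -14, -10, 42, 46] -> 5
  [1, 29, -41, 44, 5, 12] -> [44, 12] -> [12, 44] -> 2
  [21, -48, -17, 22, 13] -> [-48, 22] -> [-48, 22] -> 2

1; 5; 2; 2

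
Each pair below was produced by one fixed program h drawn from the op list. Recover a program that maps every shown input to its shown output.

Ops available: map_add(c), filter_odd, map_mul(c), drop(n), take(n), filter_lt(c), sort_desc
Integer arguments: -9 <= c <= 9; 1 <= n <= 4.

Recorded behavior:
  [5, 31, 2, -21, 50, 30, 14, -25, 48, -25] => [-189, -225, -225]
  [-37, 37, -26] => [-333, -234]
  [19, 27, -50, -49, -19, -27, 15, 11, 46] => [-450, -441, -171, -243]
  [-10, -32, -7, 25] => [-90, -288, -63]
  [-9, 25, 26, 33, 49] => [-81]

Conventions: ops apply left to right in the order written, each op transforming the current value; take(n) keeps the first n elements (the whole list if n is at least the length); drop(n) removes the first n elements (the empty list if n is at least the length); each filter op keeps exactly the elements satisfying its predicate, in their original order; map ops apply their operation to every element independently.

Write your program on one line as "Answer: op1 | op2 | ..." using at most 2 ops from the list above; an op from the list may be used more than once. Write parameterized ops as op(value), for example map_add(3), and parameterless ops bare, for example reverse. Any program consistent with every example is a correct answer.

map_mul(9) | filter_lt(0)

Check, running the answer program on each example:
  [5, 31, 2, -21, 50, 30, 14, -25, 48, -25] -> [45, 279, 18, -189, 450, 270, 126, -225, 432, -225] -> [-189, -225, -225]
  [-37, 37, -26] -> [-333, 333, -234] -> [-333, -234]
  [19, 27, -50, -49, -19, -27, 15, 11, 46] -> [171, 243, -450, -441, -171, -243, 135, 99, 414] -> [-450, -441, -171, -243]
  [-10, -32, -7, 25] -> [-90, -288, -63, 225] -> [-90, -288, -63]
  [-9, 25, 26, 33, 49] -> [-81, 225, 234, 297, 441] -> [-81]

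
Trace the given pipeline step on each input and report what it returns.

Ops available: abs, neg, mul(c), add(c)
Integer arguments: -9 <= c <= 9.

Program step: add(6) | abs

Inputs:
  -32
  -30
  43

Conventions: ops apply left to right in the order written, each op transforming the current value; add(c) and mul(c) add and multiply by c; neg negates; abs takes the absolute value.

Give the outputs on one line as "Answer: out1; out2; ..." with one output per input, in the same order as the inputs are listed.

Execution, op by op:
  -32 -> -26 -> 26
  -30 -> -24 -> 24
  43 -> 49 -> 49

26; 24; 49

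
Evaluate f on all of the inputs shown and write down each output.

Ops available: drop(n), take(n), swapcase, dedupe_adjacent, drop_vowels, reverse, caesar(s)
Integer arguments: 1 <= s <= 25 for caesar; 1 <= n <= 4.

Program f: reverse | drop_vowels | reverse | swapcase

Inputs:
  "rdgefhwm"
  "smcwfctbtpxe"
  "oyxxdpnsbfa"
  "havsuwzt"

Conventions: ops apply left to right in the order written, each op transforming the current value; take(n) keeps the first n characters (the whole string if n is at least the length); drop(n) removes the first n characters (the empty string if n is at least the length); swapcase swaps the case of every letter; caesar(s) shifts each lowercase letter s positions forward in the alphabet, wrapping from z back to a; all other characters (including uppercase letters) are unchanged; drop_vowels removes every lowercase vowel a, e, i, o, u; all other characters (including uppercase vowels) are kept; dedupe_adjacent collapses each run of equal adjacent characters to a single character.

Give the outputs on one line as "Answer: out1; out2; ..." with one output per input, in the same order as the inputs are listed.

Execution, op by op:
  "rdgefhwm" -> "mwhfegdr" -> "mwhfgdr" -> "rdgfhwm" -> "RDGFHWM"
  "smcwfctbtpxe" -> "exptbtcfwcms" -> "xptbtcfwcms" -> "smcwfctbtpx" -> "SMCWFCTBTPX"
  "oyxxdpnsbfa" -> "afbsnpdxxyo" -> "fbsnpdxxy" -> "yxxdpnsbf" -> "YXXDPNSBF"
  "havsuwzt" -> "tzwusvah" -> "tzwsvh" -> "hvswzt" -> "HVSWZT"

"RDGFHWM"; "SMCWFCTBTPX"; "YXXDPNSBF"; "HVSWZT"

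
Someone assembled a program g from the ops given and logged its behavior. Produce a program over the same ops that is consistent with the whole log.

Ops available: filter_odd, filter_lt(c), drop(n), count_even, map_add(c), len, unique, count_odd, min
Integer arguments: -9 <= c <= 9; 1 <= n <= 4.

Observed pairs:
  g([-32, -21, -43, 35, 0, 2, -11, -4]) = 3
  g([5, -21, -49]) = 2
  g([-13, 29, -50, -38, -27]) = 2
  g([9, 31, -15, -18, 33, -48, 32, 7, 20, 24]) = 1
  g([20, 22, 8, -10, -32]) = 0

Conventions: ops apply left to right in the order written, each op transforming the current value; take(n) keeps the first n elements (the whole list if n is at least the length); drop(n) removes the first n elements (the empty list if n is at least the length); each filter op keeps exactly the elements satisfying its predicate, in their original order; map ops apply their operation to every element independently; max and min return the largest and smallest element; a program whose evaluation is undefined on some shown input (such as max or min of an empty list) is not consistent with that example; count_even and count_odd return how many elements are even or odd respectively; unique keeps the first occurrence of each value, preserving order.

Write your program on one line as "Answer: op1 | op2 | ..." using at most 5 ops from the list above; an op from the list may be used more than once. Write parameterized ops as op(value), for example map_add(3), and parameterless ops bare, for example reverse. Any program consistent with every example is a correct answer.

filter_odd | map_add(-7) | filter_lt(-7) | len

Check, running the answer program on each example:
  [-32, -21, -43, 35, 0, 2, -11, -4] -> [-21, -43, 35, -11] -> [-28, -50, 28, -18] -> [-28, -50, -18] -> 3
  [5, -21, -49] -> [5, -21, -49] -> [-2, -28, -56] -> [-28, -56] -> 2
  [-13, 29, -50, -38, -27] -> [-13, 29, -27] -> [-20, 22, -34] -> [-20, -34] -> 2
  [9, 31, -15, -18, 33, -48, 32, 7, 20, 24] -> [9, 31, -15, 33, 7] -> [2, 24, -22, 26, 0] -> [-22] -> 1
  [20, 22, 8, -10, -32] -> [] -> [] -> [] -> 0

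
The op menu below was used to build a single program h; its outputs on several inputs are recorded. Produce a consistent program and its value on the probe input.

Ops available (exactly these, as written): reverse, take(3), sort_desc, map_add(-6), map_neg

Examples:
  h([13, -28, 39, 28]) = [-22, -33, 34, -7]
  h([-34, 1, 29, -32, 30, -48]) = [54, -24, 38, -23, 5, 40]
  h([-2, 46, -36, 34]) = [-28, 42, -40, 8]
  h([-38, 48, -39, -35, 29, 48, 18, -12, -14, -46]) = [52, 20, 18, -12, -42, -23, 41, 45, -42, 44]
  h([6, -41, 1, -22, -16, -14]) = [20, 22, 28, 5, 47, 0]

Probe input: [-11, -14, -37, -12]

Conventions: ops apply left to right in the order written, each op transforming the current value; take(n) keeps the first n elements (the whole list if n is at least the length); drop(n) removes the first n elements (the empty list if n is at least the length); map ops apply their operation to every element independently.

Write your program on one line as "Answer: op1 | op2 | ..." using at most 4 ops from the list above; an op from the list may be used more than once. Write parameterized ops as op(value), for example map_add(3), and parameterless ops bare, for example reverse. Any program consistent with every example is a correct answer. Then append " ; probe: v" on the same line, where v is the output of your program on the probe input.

map_add(-6) | map_neg | reverse ; probe: [18, 43, 20, 17]

Check, running the answer program on each example:
  [13, -28, 39, 28] -> [7, -34, 33, 22] -> [-7, 34, -33, -22] -> [-22, -33, 34, -7]
  [-34, 1, 29, -32, 30, -48] -> [-40, -5, 23, -38, 24, -54] -> [40, 5, -23, 38, -24, 54] -> [54, -24, 38, -23, 5, 40]
  [-2, 46, -36, 34] -> [-8, 40, -42, 28] -> [8, -40, 42, -28] -> [-28, 42, -40, 8]
  [-38, 48, -39, -35, 29, 48, 18, -12, -14, -46] -> [-44, 42, -45, -41, 23, 42, 12, -18, -20, -52] -> [44, -42, 45, 41, -23, -42, -12, 18, 20, 52] -> [52, 20, 18, -12, -42, -23, 41, 45, -42, 44]
  [6, -41, 1, -22, -16, -14] -> [0, -47, -5, -28, -22, -20] -> [0, 47, 5, 28, 22, 20] -> [20, 22, 28, 5, 47, 0]
  probe: [-11, -14, -37, -12] -> [-17, -20, -43, -18] -> [17, 20, 43, 18] -> [18, 43, 20, 17]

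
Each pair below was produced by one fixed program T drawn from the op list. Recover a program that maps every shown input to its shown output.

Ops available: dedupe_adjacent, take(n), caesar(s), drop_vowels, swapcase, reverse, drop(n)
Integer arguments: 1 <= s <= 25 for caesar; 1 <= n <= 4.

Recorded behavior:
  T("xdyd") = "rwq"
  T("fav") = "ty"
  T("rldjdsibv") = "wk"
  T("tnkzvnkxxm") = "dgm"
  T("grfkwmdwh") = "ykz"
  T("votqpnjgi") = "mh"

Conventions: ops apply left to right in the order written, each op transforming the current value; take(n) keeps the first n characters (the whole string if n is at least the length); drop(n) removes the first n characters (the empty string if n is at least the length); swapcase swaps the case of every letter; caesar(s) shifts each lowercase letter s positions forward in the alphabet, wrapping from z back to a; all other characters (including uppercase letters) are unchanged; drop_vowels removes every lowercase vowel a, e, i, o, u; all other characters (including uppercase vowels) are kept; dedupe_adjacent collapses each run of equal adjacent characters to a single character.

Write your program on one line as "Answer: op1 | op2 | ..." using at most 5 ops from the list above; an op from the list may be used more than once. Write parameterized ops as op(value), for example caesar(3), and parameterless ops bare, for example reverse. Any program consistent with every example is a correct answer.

take(3) | caesar(19) | reverse | drop_vowels

Check, running the answer program on each example:
  "xdyd" -> "xdy" -> "qwr" -> "rwq" -> "rwq"
  "fav" -> "fav" -> "yto" -> "oty" -> "ty"
  "rldjdsibv" -> "rld" -> "kew" -> "wek" -> "wk"
  "tnkzvnkxxm" -> "tnk" -> "mgd" -> "dgm" -> "dgm"
  "grfkwmdwh" -> "grf" -> "zky" -> "ykz" -> "ykz"
  "votqpnjgi" -> "vot" -> "ohm" -> "mho" -> "mh"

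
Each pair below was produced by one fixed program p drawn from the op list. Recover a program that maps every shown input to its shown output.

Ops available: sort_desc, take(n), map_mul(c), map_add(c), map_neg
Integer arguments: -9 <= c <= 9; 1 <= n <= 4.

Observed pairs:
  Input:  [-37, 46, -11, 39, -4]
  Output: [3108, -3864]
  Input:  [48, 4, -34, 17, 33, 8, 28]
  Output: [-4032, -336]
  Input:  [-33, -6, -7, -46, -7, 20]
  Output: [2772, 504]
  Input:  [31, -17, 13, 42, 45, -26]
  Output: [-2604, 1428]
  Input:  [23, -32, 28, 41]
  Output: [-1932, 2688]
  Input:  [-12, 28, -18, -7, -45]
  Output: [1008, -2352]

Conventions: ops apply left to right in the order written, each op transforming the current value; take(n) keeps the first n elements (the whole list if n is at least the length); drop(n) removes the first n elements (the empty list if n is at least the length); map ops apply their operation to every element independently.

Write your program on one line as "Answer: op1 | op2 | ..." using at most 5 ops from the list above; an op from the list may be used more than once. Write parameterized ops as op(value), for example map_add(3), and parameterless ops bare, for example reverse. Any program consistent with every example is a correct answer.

take(2) | map_mul(-2) | map_mul(7) | map_mul(6)

Check, running the answer program on each example:
  [-37, 46, -11, 39, -4] -> [-37, 46] -> [74, -92] -> [518, -644] -> [3108, -3864]
  [48, 4, -34, 17, 33, 8, 28] -> [48, 4] -> [-96, -8] -> [-672, -56] -> [-4032, -336]
  [-33, -6, -7, -46, -7, 20] -> [-33, -6] -> [66, 12] -> [462, 84] -> [2772, 504]
  [31, -17, 13, 42, 45, -26] -> [31, -17] -> [-62, 34] -> [-434, 238] -> [-2604, 1428]
  [23, -32, 28, 41] -> [23, -32] -> [-46, 64] -> [-322, 448] -> [-1932, 2688]
  [-12, 28, -18, -7, -45] -> [-12, 28] -> [24, -56] -> [168, -392] -> [1008, -2352]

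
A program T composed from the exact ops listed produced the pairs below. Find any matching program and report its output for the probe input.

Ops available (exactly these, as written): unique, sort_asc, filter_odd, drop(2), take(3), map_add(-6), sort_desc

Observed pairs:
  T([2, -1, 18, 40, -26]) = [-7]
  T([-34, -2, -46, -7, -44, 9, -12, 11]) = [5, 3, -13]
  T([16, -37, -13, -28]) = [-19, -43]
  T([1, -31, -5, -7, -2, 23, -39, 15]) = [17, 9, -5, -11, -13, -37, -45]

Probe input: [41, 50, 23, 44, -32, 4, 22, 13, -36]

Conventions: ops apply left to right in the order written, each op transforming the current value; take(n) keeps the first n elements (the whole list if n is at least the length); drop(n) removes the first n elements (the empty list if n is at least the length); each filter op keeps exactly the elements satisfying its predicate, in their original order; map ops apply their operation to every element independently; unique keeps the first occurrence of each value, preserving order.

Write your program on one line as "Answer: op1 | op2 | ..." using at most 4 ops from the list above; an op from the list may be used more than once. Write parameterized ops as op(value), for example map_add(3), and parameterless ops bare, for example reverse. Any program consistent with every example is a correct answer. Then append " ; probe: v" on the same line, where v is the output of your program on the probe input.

filter_odd | map_add(-6) | sort_desc ; probe: [35, 17, 7]

Check, running the answer program on each example:
  [2, -1, 18, 40, -26] -> [-1] -> [-7] -> [-7]
  [-34, -2, -46, -7, -44, 9, -12, 11] -> [-7, 9, 11] -> [-13, 3, 5] -> [5, 3, -13]
  [16, -37, -13, -28] -> [-37, -13] -> [-43, -19] -> [-19, -43]
  [1, -31, -5, -7, -2, 23, -39, 15] -> [1, -31, -5, -7, 23, -39, 15] -> [-5, -37, -11, -13, 17, -45, 9] -> [17, 9, -5, -11, -13, -37, -45]
  probe: [41, 50, 23, 44, -32, 4, 22, 13, -36] -> [41, 23, 13] -> [35, 17, 7] -> [35, 17, 7]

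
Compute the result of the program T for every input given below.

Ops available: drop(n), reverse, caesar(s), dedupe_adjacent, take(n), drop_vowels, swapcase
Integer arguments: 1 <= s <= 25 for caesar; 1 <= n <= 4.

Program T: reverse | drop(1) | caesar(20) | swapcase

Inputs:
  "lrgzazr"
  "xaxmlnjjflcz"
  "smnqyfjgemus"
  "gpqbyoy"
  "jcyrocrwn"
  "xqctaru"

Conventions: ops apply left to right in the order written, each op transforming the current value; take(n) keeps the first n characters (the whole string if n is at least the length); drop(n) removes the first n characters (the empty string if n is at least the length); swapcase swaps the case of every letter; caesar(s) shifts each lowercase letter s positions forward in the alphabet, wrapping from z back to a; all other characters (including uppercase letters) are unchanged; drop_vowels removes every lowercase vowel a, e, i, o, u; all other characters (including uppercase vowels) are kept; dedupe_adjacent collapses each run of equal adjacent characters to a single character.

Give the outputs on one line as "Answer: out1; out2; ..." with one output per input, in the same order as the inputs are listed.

Execution, op by op:
  "lrgzazr" -> "rzazgrl" -> "zazgrl" -> "tutalf" -> "TUTALF"
  "xaxmlnjjflcz" -> "zclfjjnlmxax" -> "clfjjnlmxax" -> "wfzddhfgrur" -> "WFZDDHFGRUR"
  "smnqyfjgemus" -> "sumegjfyqnms" -> "umegjfyqnms" -> "ogyadzskhgm" -> "OGYADZSKHGM"
  "gpqbyoy" -> "yoybqpg" -> "oybqpg" -> "isvkja" -> "ISVKJA"
  "jcyrocrwn" -> "nwrcorycj" -> "wrcorycj" -> "qlwilswd" -> "QLWILSWD"
  "xqctaru" -> "uratcqx" -> "ratcqx" -> "lunwkr" -> "LUNWKR"

"TUTALF"; "WFZDDHFGRUR"; "OGYADZSKHGM"; "ISVKJA"; "QLWILSWD"; "LUNWKR"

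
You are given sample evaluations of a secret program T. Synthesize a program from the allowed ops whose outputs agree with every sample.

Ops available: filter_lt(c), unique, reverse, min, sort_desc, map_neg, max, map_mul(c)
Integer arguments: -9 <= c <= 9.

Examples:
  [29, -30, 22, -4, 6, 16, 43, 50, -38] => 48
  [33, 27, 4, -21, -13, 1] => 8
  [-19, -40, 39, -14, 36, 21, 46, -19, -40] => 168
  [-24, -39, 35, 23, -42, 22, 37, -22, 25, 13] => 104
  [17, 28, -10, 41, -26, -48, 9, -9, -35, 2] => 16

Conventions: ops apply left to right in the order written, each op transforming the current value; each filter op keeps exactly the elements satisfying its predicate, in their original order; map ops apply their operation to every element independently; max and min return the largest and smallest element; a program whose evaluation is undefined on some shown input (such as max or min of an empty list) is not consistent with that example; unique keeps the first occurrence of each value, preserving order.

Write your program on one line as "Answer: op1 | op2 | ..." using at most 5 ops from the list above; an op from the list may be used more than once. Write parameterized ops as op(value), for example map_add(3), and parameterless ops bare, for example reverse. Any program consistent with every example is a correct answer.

map_mul(-8) | filter_lt(-5) | map_neg | min

Check, running the answer program on each example:
  [29, -30, 22, -4, 6, 16, 43, 50, -38] -> [-232, 240, -176, 32, -48, -128, -344, -400, 304] -> [-232, -176, -48, -128, -344, -400] -> [232, 176, 48, 128, 344, 400] -> 48
  [33, 27, 4, -21, -13, 1] -> [-264, -216, -32, 168, 104, -8] -> [-264, -216, -32, -8] -> [264, 216, 32, 8] -> 8
  [-19, -40, 39, -14, 36, 21, 46, -19, -40] -> [152, 320, -312, 112, -288, -168, -368, 152, 320] -> [-312, -288, -168, -368] -> [312, 288, 168, 368] -> 168
  [-24, -39, 35, 23, -42, 22, 37, -22, 25, 13] -> [192, 312, -280, -184, 336, -176, -296, 176, -200, -104] -> [-280, -184, -176, -296, -200, -104] -> [280, 184, 176, 296, 200, 104] -> 104
  [17, 28, -10, 41, -26, -48, 9, -9, -35, 2] -> [-136, -224, 80, -328, 208, 384, -72, 72, 280, -16] -> [-136, -224, -328, -72, -16] -> [136, 224, 328, 72, 16] -> 16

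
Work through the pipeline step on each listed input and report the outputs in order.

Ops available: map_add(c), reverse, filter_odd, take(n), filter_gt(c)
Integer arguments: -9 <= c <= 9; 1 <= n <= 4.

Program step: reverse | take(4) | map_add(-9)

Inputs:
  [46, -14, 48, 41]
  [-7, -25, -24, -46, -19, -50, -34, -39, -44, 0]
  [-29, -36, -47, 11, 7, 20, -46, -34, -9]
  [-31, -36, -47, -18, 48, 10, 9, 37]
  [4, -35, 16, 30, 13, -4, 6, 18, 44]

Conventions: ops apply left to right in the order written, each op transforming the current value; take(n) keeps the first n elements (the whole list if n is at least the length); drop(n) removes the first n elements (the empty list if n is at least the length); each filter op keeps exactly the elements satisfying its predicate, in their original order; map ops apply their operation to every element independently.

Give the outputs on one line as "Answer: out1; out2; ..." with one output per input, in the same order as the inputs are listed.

Execution, op by op:
  [46, -14, 48, 41] -> [41, 48, -14, 46] -> [41, 48, -14, 46] -> [32, 39, -23, 37]
  [-7, -25, -24, -46, -19, -50, -34, -39, -44, 0] -> [0, -44, -39, -34, -50, -19, -46, -24, -25, -7] -> [0, -44, -39, -34] -> [-9, -53, -48, -43]
  [-29, -36, -47, 11, 7, 20, -46, -34, -9] -> [-9, -34, -46, 20, 7, 11, -47, -36, -29] -> [-9, -34, -46, 20] -> [-18, -43, -55, 11]
  [-31, -36, -47, -18, 48, 10, 9, 37] -> [37, 9, 10, 48, -18, -47, -36, -31] -> [37, 9, 10, 48] -> [28, 0, 1, 39]
  [4, -35, 16, 30, 13, -4, 6, 18, 44] -> [44, 18, 6, -4, 13, 30, 16, -35, 4] -> [44, 18, 6, -4] -> [35, 9, -3, -13]

[32, 39, -23, 37]; [-9, -53, -48, -43]; [-18, -43, -55, 11]; [28, 0, 1, 39]; [35, 9, -3, -13]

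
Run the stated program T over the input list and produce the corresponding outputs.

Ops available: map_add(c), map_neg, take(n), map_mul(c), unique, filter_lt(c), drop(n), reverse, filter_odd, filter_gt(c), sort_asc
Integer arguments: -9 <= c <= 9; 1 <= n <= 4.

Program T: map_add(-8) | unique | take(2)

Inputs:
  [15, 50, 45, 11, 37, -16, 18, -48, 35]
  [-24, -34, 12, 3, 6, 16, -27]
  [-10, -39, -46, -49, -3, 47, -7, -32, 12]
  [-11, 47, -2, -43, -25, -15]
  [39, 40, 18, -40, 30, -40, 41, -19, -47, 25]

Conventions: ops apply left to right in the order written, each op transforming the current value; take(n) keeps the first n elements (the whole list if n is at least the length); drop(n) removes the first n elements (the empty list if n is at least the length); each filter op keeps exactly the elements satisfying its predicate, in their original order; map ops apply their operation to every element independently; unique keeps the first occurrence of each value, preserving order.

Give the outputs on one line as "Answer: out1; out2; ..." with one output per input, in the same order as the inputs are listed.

[7, 42]; [-32, -42]; [-18, -47]; [-19, 39]; [31, 32]

Execution, op by op:
  [15, 50, 45, 11, 37, -16, 18, -48, 35] -> [7, 42, 37, 3, 29, -24, 10, -56, 27] -> [7, 42, 37, 3, 29, -24, 10, -56, 27] -> [7, 42]
  [-24, -34, 12, 3, 6, 16, -27] -> [-32, -42, 4, -5, -2, 8, -35] -> [-32, -42, 4, -5, -2, 8, -35] -> [-32, -42]
  [-10, -39, -46, -49, -3, 47, -7, -32, 12] -> [-18, -47, -54, -57, -11, 39, -15, -40, 4] -> [-18, -47, -54, -57, -11, 39, -15, -40, 4] -> [-18, -47]
  [-11, 47, -2, -43, -25, -15] -> [-19, 39, -10, -51, -33, -23] -> [-19, 39, -10, -51, -33, -23] -> [-19, 39]
  [39, 40, 18, -40, 30, -40, 41, -19, -47, 25] -> [31, 32, 10, -48, 22, -48, 33, -27, -55, 17] -> [31, 32, 10, -48, 22, 33, -27, -55, 17] -> [31, 32]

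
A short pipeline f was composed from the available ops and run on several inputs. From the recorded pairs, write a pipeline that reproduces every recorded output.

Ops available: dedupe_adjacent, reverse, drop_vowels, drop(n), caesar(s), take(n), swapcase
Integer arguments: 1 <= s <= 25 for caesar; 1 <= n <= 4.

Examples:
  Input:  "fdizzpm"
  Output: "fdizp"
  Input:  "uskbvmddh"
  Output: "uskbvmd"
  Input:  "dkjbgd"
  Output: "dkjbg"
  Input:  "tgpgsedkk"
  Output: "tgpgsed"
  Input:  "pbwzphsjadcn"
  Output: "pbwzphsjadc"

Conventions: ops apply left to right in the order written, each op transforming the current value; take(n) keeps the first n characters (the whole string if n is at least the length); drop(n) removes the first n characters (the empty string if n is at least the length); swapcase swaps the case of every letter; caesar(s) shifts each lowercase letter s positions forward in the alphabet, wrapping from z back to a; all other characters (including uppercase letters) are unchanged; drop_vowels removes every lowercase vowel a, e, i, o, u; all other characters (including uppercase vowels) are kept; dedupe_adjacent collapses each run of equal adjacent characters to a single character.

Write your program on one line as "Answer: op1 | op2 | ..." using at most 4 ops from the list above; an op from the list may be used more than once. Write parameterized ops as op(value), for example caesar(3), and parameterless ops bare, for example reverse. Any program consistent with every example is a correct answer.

reverse | dedupe_adjacent | drop(1) | reverse

Check, running the answer program on each example:
  "fdizzpm" -> "mpzzidf" -> "mpzidf" -> "pzidf" -> "fdizp"
  "uskbvmddh" -> "hddmvbksu" -> "hdmvbksu" -> "dmvbksu" -> "uskbvmd"
  "dkjbgd" -> "dgbjkd" -> "dgbjkd" -> "gbjkd" -> "dkjbg"
  "tgpgsedkk" -> "kkdesgpgt" -> "kdesgpgt" -> "desgpgt" -> "tgpgsed"
  "pbwzphsjadcn" -> "ncdajshpzwbp" -> "ncdajshpzwbp" -> "cdajshpzwbp" -> "pbwzphsjadc"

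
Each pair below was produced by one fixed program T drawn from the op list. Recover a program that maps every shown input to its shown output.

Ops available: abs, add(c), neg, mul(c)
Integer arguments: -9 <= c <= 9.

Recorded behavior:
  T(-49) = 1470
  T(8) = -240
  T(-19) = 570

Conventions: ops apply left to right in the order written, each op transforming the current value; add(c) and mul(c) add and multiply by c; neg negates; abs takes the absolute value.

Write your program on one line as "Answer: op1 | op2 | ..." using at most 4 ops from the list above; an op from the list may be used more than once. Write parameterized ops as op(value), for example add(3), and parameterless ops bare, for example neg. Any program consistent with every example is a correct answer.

mul(-2) | mul(-3) | mul(-5)

Check, running the answer program on each example:
  -49 -> 98 -> -294 -> 1470
  8 -> -16 -> 48 -> -240
  -19 -> 38 -> -114 -> 570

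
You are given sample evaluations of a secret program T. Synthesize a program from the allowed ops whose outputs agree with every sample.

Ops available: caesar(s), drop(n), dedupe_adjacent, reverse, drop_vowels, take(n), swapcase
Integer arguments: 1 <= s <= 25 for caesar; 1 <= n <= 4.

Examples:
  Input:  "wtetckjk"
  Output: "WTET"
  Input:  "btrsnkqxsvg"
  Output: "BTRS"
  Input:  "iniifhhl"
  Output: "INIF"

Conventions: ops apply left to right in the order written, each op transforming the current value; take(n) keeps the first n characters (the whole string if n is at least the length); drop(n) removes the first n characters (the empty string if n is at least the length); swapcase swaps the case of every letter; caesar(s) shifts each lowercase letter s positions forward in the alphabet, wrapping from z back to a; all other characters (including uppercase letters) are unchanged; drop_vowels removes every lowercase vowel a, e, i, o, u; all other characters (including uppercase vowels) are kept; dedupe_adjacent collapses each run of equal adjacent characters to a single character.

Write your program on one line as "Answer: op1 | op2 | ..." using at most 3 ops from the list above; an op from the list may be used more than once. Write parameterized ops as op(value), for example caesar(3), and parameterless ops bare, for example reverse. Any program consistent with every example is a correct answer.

dedupe_adjacent | swapcase | take(4)

Check, running the answer program on each example:
  "wtetckjk" -> "wtetckjk" -> "WTETCKJK" -> "WTET"
  "btrsnkqxsvg" -> "btrsnkqxsvg" -> "BTRSNKQXSVG" -> "BTRS"
  "iniifhhl" -> "inifhl" -> "INIFHL" -> "INIF"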